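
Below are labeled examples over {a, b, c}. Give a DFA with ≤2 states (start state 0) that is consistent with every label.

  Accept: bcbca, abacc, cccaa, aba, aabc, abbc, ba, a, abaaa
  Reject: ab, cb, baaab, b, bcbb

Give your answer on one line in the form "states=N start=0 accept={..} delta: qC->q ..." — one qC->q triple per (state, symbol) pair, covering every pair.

State merging on the prefix tree: take the shortest (then alphabetical) example prefix whose next move is undefined and point that move at state 0, else 1, else 2, ...; a target is out if some Accept/Reject pair would then sit in one state with the same input left (inseparable). If every existing state is out, open a new one.
a: 0a undefined. 0a->0: ok.
b: 0b undefined. 0b->0: no, aba/ab meet in 0. Open state 1: 0b->1.
c: 0c undefined. 0c->0: ok.
ba: 1a undefined. 1a->0: ok.
bc: 1c undefined. 1c->0: ok.
abb: 1b undefined. 1b->0: no, bcbca/bcbb meet in 0. 1b->1: ok.
All examples now run through 2 states with every (state, symbol) defined. Accept strings end in {0}, Reject strings end in {1}; accept={0}.

states=2 start=0 accept={0} delta: 0a->0 0b->1 0c->0 1a->0 1b->1 1c->0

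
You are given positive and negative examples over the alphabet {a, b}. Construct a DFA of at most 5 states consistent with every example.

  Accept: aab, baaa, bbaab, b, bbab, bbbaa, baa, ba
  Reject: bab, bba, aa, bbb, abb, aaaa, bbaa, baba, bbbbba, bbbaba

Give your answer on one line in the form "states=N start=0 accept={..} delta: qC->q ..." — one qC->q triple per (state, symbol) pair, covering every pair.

State merging on the prefix tree: take the shortest (then alphabetical) example prefix whose next move is undefined and point that move at state 0, else 1, else 2, ...; a target is out if some Accept/Reject pair would then sit in one state with the same input left (inseparable). If every existing state is out, open a new one.
a: 0a undefined. 0a->0: ok.
b: 0b undefined. 0b->0: no, aab/bab meet in 0. Open state 1: 0b->1.
ba: 1a undefined. 1a->0: no, aab/bab meet in 1. 1a->1: ok.
bb: 1b undefined. 1b->0: no, aab/bbb meet in 1. 1b->1: no, aab/bab meet in 1. Open state 2: 1b->2.
bba: 2a undefined. 2a->0: ok.
bbb: 2b undefined. 2b->0: no, aab/bbbaba meet in 1. 2b->1: no, aab/bbb meet in 1. 2b->2: no, aab/bbbaba meet in 1. Open state 3: 2b->3.
bbba: 3a undefined. 3a->0: no, aab/bbbaba meet in 1. 3a->1: ok.
bbbb: 3b undefined. 3b->0: no, aab/bbbbba meet in 1. 3b->1: ok.
All examples now run through 4 states with every (state, symbol) defined. Accept strings end in {1}, Reject strings end in {0,2,3}; accept={1}.

states=4 start=0 accept={1} delta: 0a->0 0b->1 1a->1 1b->2 2a->0 2b->3 3a->1 3b->1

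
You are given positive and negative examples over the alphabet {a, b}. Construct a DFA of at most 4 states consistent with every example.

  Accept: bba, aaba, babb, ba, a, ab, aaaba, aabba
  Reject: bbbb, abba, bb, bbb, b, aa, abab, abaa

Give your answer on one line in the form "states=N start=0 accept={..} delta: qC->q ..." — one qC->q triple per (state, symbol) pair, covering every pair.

states=4 start=0 accept={1,2,3} delta: 0a->1 0b->0 1a->0 1b->2 2a->3 2b->1 3a->0 3b->0

Fold the examples into a partial DFA from state 0: repeatedly fix the first undefined (state, symbol) met by the shortest-then-alphabetical prefix, trying targets in increasing order and rejecting any under which an Accept and a Reject string meet in one state with the same remainder; add a state when all current targets are rejected. Accepting states are where Accept strings end.
a: 0a undefined. 0a->0: no, bba/abba meet in 0 with "bba" left. Open state 1: 0a->1.
b: 0b undefined. 0b->0: ok.
aa: 1a undefined. 1a->0: ok.
ab: 1b undefined. 1b->0: no, bba/abba meet in 1. 1b->1: no, bba/abaa meet in 1. Open state 2: 1b->2.
aba: 2a undefined. 2a->0: no, bba/abaa meet in 1. 2a->1: no, ab/abab meet in 2. 2a->2: no, babb/abab meet in 2 with "b" left. Open state 3: 2a->3.
abb: 2b undefined. 2b->0: no, bba/abba meet in 1. 2b->1: ok.
abaa: 3a undefined. 3a->0: ok.
abab: 3b undefined. 3b->0: ok.
All examples now run through 4 states with every (state, symbol) defined. Accept strings end in {1,2,3}, Reject strings end in {0}; accept={1,2,3}.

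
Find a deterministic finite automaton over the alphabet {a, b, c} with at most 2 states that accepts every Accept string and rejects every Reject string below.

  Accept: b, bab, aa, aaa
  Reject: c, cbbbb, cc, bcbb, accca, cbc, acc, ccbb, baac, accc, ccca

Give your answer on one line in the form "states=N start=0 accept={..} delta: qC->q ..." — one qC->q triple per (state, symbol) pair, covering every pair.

states=2 start=0 accept={0} delta: 0a->0 0b->0 0c->1 1a->1 1b->1 1c->1

Fold the examples into a partial DFA from state 0: repeatedly fix the first undefined (state, symbol) met by the shortest-then-alphabetical prefix, trying targets in increasing order and rejecting any under which an Accept and a Reject string meet in one state with the same remainder; add a state when all current targets are rejected. Accepting states are where Accept strings end.
a: 0a undefined. 0a->0: ok.
b: 0b undefined. 0b->0: ok.
c: 0c undefined. 0c->0: no, b/c meet in 0. Open state 1: 0c->1.
cb: 1b undefined. 1b->0: no, b/cbbbb meet in 0. 1b->1: ok.
cc: 1c undefined. 1c->0: no, b/cc meet in 0. 1c->1: ok.
ccca: 1a undefined. 1a->0: no, b/accca meet in 0. 1a->1: ok.
All examples now run through 2 states with every (state, symbol) defined. Accept strings end in {0}, Reject strings end in {1}; accept={0}.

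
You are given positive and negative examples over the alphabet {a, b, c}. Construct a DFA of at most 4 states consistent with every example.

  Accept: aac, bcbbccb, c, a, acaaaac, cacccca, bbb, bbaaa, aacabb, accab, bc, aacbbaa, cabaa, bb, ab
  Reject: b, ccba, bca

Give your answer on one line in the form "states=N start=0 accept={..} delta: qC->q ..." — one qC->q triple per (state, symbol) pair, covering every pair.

Grow the machine one transition at a time. Run the examples from 0; the earliest place one falls off (shortest prefix, ties alphabetical) gets sent to the lowest-numbered state that keeps every Accept/Reject pair distinguishable — a pair clashes when both reach the same state with identical unread suffix — and to a fresh state only if none does.
a: 0a undefined. 0a->0: no, ab/b meet in 0 with "b" left. Open state 1: 0a->1.
b: 0b undefined. 0b->0: no, bbb/b meet in 0. 0b->1: no, a/b meet in 1. Open state 2: 0b->2.
c: 0c undefined. 0c->0: ok.
aa: 1a undefined. 1a->0: ok.
ab: 1b undefined. 1b->0: no, aacabb/b meet in 2. 1b->1: ok.
ac: 1c undefined. 1c->0: ok.
bb: 2b undefined. 2b->0: no, bbb/b meet in 2. 2b->1: ok.
bc: 2c undefined. 2c->0: no, bcbbccb/b meet in 2. 2c->1: no, aac/bca meet in 0. 2c->2: no, bcbbccb/b meet in 2. Open state 3: 2c->3.
bca: 3a undefined. 3a->0: no, aac/bca meet in 0. 3a->1: no, a/bca meet in 1. 3a->2: ok.
bcb: 3b undefined. 3b->0: ok.
ccba: 2a undefined. 2a->0: no, aac/ccba meet in 0. 2a->1: no, a/ccba meet in 1. 2a->2: ok.
bcbbcc: 3c undefined. 3c->0: no, bcbbccb/b meet in 2. 3c->1: ok.
All examples now run through 4 states with every (state, symbol) defined. Accept strings end in {0,1,3}, Reject strings end in {2}; accept={0,1,3}.

states=4 start=0 accept={0,1,3} delta: 0a->1 0b->2 0c->0 1a->0 1b->1 1c->0 2a->2 2b->1 2c->3 3a->2 3b->0 3c->1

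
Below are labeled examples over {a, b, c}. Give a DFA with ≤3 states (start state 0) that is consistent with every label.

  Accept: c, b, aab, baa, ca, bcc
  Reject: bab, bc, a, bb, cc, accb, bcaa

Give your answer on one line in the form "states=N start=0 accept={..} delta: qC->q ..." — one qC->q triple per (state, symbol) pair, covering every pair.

states=3 start=0 accept={1} delta: 0a->0 0b->1 0c->1 1a->1 1b->0 1c->2 2a->0 2b->0 2c->1

State merging on the prefix tree: take the shortest (then alphabetical) example prefix whose next move is undefined and point that move at state 0, else 1, else 2, ...; a target is out if some Accept/Reject pair would then sit in one state with the same input left (inseparable). If every existing state is out, open a new one.
a: 0a undefined. 0a->0: ok.
b: 0b undefined. 0b->0: no, c/bc meet in 0 with "c" left. Open state 1: 0b->1.
c: 0c undefined. 0c->0: no, c/a meet in 0. 0c->1: ok.
ba: 1a undefined. 1a->0: no, c/bab meet in 1. 1a->1: ok.
bb: 1b undefined. 1b->0: ok.
bc: 1c undefined. 1c->0: no, c/accb meet in 1. 1c->1: no, c/bc meet in 1. Open state 2: 1c->2.
bca: 2a undefined. 2a->0: ok.
bcc: 2c undefined. 2c->0: no, bcc/bab meet in 0. 2c->1: ok.
accb: 2b undefined. 2b->0: ok.
All examples now run through 3 states with every (state, symbol) defined. Accept strings end in {1}, Reject strings end in {0,2}; accept={1}.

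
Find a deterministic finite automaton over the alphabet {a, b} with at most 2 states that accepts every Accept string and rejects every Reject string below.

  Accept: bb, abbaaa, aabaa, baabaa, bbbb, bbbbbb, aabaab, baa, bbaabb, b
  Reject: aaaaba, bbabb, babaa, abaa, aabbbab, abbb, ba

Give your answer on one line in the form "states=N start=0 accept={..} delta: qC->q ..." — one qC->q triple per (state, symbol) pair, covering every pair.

State merging on the prefix tree: take the shortest (then alphabetical) example prefix whose next move is undefined and point that move at state 0, else 1, else 2, ...; a target is out if some Accept/Reject pair would then sit in one state with the same input left (inseparable). If every existing state is out, open a new one.
a: 0a undefined. 0a->0: no, aabaa/abaa meet in 0 with "baa" left. Open state 1: 0a->1.
b: 0b undefined. 0b->0: ok.
aa: 1a undefined. 1a->0: ok.
ab: 1b undefined. 1b->0: no, bb/bbabb meet in 0. 1b->1: ok.
All examples now run through 2 states with every (state, symbol) defined. Accept strings end in {0}, Reject strings end in {1}; accept={0}.

states=2 start=0 accept={0} delta: 0a->1 0b->0 1a->0 1b->1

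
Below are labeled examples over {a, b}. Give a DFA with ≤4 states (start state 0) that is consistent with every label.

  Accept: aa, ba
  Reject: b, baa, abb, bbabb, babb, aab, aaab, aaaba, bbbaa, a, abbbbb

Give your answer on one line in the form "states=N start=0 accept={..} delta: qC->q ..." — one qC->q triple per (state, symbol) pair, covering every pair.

Fold the examples into a partial DFA from state 0: repeatedly fix the first undefined (state, symbol) met by the shortest-then-alphabetical prefix, trying targets in increasing order and rejecting any under which an Accept and a Reject string meet in one state with the same remainder; add a state when all current targets are rejected. Accepting states are where Accept strings end.
a: 0a undefined. 0a->0: no, aa/a meet in 0. Open state 1: 0a->1.
b: 0b undefined. 0b->0: no, aa/baa meet in 1 with "a" left. 0b->1: ok.
aa: 1a undefined. 1a->0: ok.
ab: 1b undefined. 1b->0: no, aa/babb meet in 0. 1b->1: no, aa/aaaba meet in 0. Open state 2: 1b->2.
abb: 2b undefined. 2b->0: no, aa/abb meet in 0. 2b->1: ok.
bba: 2a undefined. 2a->0: no, aa/aaaba meet in 0. 2a->1: ok.
All examples now run through 3 states with every (state, symbol) defined. Accept strings end in {0}, Reject strings end in {1,2}; accept={0}.

states=3 start=0 accept={0} delta: 0a->1 0b->1 1a->0 1b->2 2a->1 2b->1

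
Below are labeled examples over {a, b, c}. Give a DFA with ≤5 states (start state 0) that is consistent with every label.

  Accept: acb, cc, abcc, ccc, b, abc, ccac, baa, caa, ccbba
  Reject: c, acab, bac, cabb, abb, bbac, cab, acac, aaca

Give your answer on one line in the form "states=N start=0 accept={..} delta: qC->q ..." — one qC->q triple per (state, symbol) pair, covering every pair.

State merging on the prefix tree: take the shortest (then alphabetical) example prefix whose next move is undefined and point that move at state 0, else 1, else 2, ...; a target is out if some Accept/Reject pair would then sit in one state with the same input left (inseparable). If every existing state is out, open a new one.
a: 0a undefined. 0a->0: ok.
b: 0b undefined. 0b->0: no, b/abb meet in 0. Open state 1: 0b->1.
c: 0c undefined. 0c->0: no, acb/acab meet in 1. 0c->1: no, acb/abb meet in 1 with "b" left. Open state 2: 0c->2.
ba: 1a undefined. 1a->0: ok.
bb: 1b undefined. 1b->0: no, baa/abb meet in 0. 1b->1: no, b/abb meet in 1. 1b->2: ok.
ca: 2a undefined. 2a->0: no, b/acab meet in 1. 2a->1: no, acb/cabb meet in 2 with "b" left. 2a->2: no, acb/acab meet in 2 with "b" left. Open state 3: 2a->3.
cc: 2c undefined. 2c->0: no, ccc/c meet in 2. 2c->1: no, ccac/c meet in 2. 2c->2: no, cc/c meet in 2. 2c->3: no, cc/aaca meet in 3. Open state 4: 2c->4.
abc: 1c undefined. 1c->0: no, abcc/c meet in 2. 1c->1: ok.
acb: 2b undefined. 2b->0: ok.
caa: 3a undefined. 3a->0: ok.
cab: 3b undefined. 3b->0: no, acb/acab meet in 0. 3b->1: no, abcc/acab meet in 1. 3b->2: no, acb/cabb meet in 0. 3b->3: ok.
cca: 4a undefined. 4a->0: no, ccac/c meet in 2. 4a->1: ok.
ccb: 4b undefined. 4b->0: ok.
ccc: 4c undefined. 4c->0: ok.
acac: 3c undefined. 3c->0: no, acb/bbac meet in 0. 3c->1: no, abcc/bbac meet in 1. 3c->2: ok.
All examples now run through 5 states with every (state, symbol) defined. Accept strings end in {0,1,4}, Reject strings end in {2,3}; accept={0,1,4}.

states=5 start=0 accept={0,1,4} delta: 0a->0 0b->1 0c->2 1a->0 1b->2 1c->1 2a->3 2b->0 2c->4 3a->0 3b->3 3c->2 4a->1 4b->0 4c->0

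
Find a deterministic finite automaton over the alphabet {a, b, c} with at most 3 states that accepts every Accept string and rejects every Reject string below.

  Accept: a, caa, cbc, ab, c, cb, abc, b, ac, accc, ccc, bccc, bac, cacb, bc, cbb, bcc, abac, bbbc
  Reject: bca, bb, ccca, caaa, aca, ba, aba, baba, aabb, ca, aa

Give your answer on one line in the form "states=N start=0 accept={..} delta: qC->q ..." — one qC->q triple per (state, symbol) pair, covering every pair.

Grow the machine one transition at a time. Run the examples from 0; the earliest place one falls off (shortest prefix, ties alphabetical) gets sent to the lowest-numbered state that keeps every Accept/Reject pair distinguishable — a pair clashes when both reach the same state with identical unread suffix — and to a fresh state only if none does.
a: 0a undefined. 0a->0: no, a/aa meet in 0. Open state 1: 0a->1.
b: 0b undefined. 0b->0: no, a/ba meet in 1. 0b->1: no, ab/bb meet in 1 with "b" left. Open state 2: 0b->2.
c: 0c undefined. 0c->0: no, a/ccca meet in 1. 0c->1: ok.
aa: 1a undefined. 1a->0: ok.
ab: 1b undefined. 1b->0: no, a/aba meet in 1. 1b->1: ok.
ac: 1c undefined. 1c->0: no, a/aca meet in 1. 1c->1: ok.
ba: 2a undefined. 2a->0: ok.
bb: 2b undefined. 2b->0: ok.
bc: 2c undefined. 2c->0: no, a/bca meet in 1. 2c->1: ok.
All examples now run through 3 states with every (state, symbol) defined. Accept strings end in {1,2}, Reject strings end in {0}; accept={1,2}.

states=3 start=0 accept={1,2} delta: 0a->1 0b->2 0c->1 1a->0 1b->1 1c->1 2a->0 2b->0 2c->1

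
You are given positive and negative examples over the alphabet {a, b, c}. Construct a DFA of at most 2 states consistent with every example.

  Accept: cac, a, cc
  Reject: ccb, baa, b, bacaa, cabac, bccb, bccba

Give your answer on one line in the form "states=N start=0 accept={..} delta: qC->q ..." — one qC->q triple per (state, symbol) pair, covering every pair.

State merging on the prefix tree: take the shortest (then alphabetical) example prefix whose next move is undefined and point that move at state 0, else 1, else 2, ...; a target is out if some Accept/Reject pair would then sit in one state with the same input left (inseparable). If every existing state is out, open a new one.
a: 0a undefined. 0a->0: ok.
b: 0b undefined. 0b->0: no, a/baa meet in 0. Open state 1: 0b->1.
c: 0c undefined. 0c->0: ok.
ba: 1a undefined. 1a->0: no, cac/baa meet in 0. 1a->1: ok.
bc: 1c undefined. 1c->0: no, cac/bacaa meet in 0. 1c->1: ok.
bccb: 1b undefined. 1b->0: no, cac/bccb meet in 0. 1b->1: ok.
All examples now run through 2 states with every (state, symbol) defined. Accept strings end in {0}, Reject strings end in {1}; accept={0}.

states=2 start=0 accept={0} delta: 0a->0 0b->1 0c->0 1a->1 1b->1 1c->1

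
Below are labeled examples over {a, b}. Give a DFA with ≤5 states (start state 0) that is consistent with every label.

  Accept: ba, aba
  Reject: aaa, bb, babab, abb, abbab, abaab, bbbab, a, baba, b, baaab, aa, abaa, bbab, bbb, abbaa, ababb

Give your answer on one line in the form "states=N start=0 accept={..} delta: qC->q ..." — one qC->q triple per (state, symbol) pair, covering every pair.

Grow the machine one transition at a time. Run the examples from 0; the earliest place one falls off (shortest prefix, ties alphabetical) gets sent to the lowest-numbered state that keeps every Accept/Reject pair distinguishable — a pair clashes when both reach the same state with identical unread suffix — and to a fresh state only if none does.
a: 0a undefined. 0a->0: ok.
b: 0b undefined. 0b->0: no, ba/aaa meet in 0. Open state 1: 0b->1.
ba: 1a undefined. 1a->0: no, ba/aaa meet in 0. 1a->1: no, ba/b meet in 1. Open state 2: 1a->2.
bb: 1b undefined. 1b->0: ok.
baa: 2a undefined. 2a->0: ok.
bab: 2b undefined. 2b->0: ok.
All examples now run through 3 states with every (state, symbol) defined. Accept strings end in {2}, Reject strings end in {0,1}; accept={2}.

states=3 start=0 accept={2} delta: 0a->0 0b->1 1a->2 1b->0 2a->0 2b->0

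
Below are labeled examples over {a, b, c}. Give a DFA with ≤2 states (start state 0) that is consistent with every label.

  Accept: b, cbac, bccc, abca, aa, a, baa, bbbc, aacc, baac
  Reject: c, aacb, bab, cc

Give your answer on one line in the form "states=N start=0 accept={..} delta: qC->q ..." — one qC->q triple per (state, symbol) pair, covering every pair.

State merging on the prefix tree: take the shortest (then alphabetical) example prefix whose next move is undefined and point that move at state 0, else 1, else 2, ...; a target is out if some Accept/Reject pair would then sit in one state with the same input left (inseparable). If every existing state is out, open a new one.
a: 0a undefined. 0a->0: no, aacc/cc meet in 0 with "cc" left. Open state 1: 0a->1.
b: 0b undefined. 0b->0: no, bbbc/c meet in 0 with "c" left. 0b->1: ok.
c: 0c undefined. 0c->0: ok.
aa: 1a undefined. 1a->0: no, b/aacb meet in 1. 1a->1: ok.
ab: 1b undefined. 1b->0: ok.
bc: 1c undefined. 1c->0: no, b/aacb meet in 1. 1c->1: ok.
All examples now run through 2 states with every (state, symbol) defined. Accept strings end in {1}, Reject strings end in {0}; accept={1}.

states=2 start=0 accept={1} delta: 0a->1 0b->1 0c->0 1a->1 1b->0 1c->1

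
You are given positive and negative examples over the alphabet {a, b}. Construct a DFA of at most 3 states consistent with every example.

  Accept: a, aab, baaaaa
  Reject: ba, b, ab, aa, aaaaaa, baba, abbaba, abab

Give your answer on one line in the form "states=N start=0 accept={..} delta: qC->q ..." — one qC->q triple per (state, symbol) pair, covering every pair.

states=3 start=0 accept={1} delta: 0a->1 0b->2 1a->2 1b->0 2a->0 2b->1

Fold the examples into a partial DFA from state 0: repeatedly fix the first undefined (state, symbol) met by the shortest-then-alphabetical prefix, trying targets in increasing order and rejecting any under which an Accept and a Reject string meet in one state with the same remainder; add a state when all current targets are rejected. Accepting states are where Accept strings end.
a: 0a undefined. 0a->0: no, a/aa meet in 0. Open state 1: 0a->1.
b: 0b undefined. 0b->0: no, a/ba meet in 1. 0b->1: no, a/b meet in 1. Open state 2: 0b->2.
aa: 1a undefined. 1a->0: no, aab/b meet in 2. 1a->1: no, a/aa meet in 1. 1a->2: ok.
ab: 1b undefined. 1b->0: ok.
ba: 2a undefined. 2a->0: ok.
aab: 2b undefined. 2b->0: no, aab/ba meet in 0. 2b->1: ok.
All examples now run through 3 states with every (state, symbol) defined. Accept strings end in {1}, Reject strings end in {0,2}; accept={1}.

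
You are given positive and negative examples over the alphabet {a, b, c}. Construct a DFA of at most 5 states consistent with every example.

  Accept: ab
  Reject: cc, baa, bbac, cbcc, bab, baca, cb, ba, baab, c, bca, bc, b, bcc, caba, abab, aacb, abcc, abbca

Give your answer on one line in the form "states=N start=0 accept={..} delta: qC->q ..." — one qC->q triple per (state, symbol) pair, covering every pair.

State merging on the prefix tree: take the shortest (then alphabetical) example prefix whose next move is undefined and point that move at state 0, else 1, else 2, ...; a target is out if some Accept/Reject pair would then sit in one state with the same input left (inseparable). If every existing state is out, open a new one.
a: 0a undefined. 0a->0: no, ab/b meet in 0 with "b" left. Open state 1: 0a->1.
b: 0b undefined. 0b->0: no, ab/bab meet in 1 with "b" left. 0b->1: ok.
c: 0c undefined. 0c->0: ok.
aa: 1a undefined. 1a->0: no, ab/baab meet in 1 with "b" left. 1a->1: no, ab/bab meet in 1 with "b" left. Open state 2: 1a->2.
ab: 1b undefined. 1b->0: no, ab/cc meet in 0. 1b->1: no, ab/cb meet in 1. 1b->2: no, ab/ba meet in 2. Open state 3: 1b->3.
bc: 1c undefined. 1c->0: ok.
aac: 2c undefined. 2c->0: ok.
aba: 3a undefined. 3a->0: ok.
abb: 3b undefined. 3b->0: ok.
abc: 3c undefined. 3c->0: ok.
baa: 2a undefined. 2a->0: ok.
bab: 2b undefined. 2b->0: ok.
All examples now run through 4 states with every (state, symbol) defined. Accept strings end in {3}, Reject strings end in {0,1,2}; accept={3}.

states=4 start=0 accept={3} delta: 0a->1 0b->1 0c->0 1a->2 1b->3 1c->0 2a->0 2b->0 2c->0 3a->0 3b->0 3c->0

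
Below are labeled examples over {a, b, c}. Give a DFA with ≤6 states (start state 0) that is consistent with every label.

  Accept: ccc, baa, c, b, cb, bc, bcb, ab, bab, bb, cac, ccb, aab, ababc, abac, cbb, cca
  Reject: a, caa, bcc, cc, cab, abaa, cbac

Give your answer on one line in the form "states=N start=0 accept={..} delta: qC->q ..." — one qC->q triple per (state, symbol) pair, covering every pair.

states=5 start=0 accept={0,2} delta: 0a->1 0b->0 0c->2 1a->0 1b->2 1c->1 2a->3 2b->0 2c->4 3a->1 3b->3 3c->0 4a->0 4b->0 4c->0

Grow the machine one transition at a time. Run the examples from 0; the earliest place one falls off (shortest prefix, ties alphabetical) gets sent to the lowest-numbered state that keeps every Accept/Reject pair distinguishable — a pair clashes when both reach the same state with identical unread suffix — and to a fresh state only if none does.
a: 0a undefined. 0a->0: no, baa/abaa meet in 0 with "baa" left. Open state 1: 0a->1.
b: 0b undefined. 0b->0: ok.
c: 0c undefined. 0c->0: no, ccc/bcc meet in 0. 0c->1: no, c/a meet in 1. Open state 2: 0c->2.
aa: 1a undefined. 1a->0: ok.
ab: 1b undefined. 1b->0: no, baa/abaa meet in 0. 1b->1: no, ab/a meet in 1. 1b->2: ok.
ca: 2a undefined. 2a->0: no, baa/cab meet in 0. 2a->1: no, baa/caa meet in 0. 2a->2: no, c/caa meet in 2. Open state 3: 2a->3.
cb: 2b undefined. 2b->0: ok.
cc: 2c undefined. 2c->0: no, baa/bcc meet in 0. 2c->1: no, ccc/cbac meet in 1 with "c" left. 2c->2: no, ccc/bcc meet in 2. 2c->3: no, ccb/cab meet in 3 with "b" left. Open state 4: 2c->4.
caa: 3a undefined. 3a->0: no, baa/caa meet in 0. 3a->1: ok.
cab: 3b undefined. 3b->0: no, baa/cab meet in 0. 3b->1: no, ababc/cbac meet in 1 with "c" left. 3b->2: no, c/cab meet in 2. 3b->3: ok.
cac: 3c undefined. 3c->0: ok.
cca: 4a undefined. 4a->0: ok.
ccb: 4b undefined. 4b->0: ok.
ccc: 4c undefined. 4c->0: ok.
cbac: 1c undefined. 1c->0: no, ccc/cbac meet in 0. 1c->1: ok.
All examples now run through 5 states with every (state, symbol) defined. Accept strings end in {0,2}, Reject strings end in {1,3,4}; accept={0,2}.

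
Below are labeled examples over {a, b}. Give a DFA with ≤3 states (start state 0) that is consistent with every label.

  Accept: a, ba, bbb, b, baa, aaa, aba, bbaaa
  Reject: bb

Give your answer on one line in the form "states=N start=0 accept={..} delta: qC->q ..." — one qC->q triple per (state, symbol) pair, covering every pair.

State merging on the prefix tree: take the shortest (then alphabetical) example prefix whose next move is undefined and point that move at state 0, else 1, else 2, ...; a target is out if some Accept/Reject pair would then sit in one state with the same input left (inseparable). If every existing state is out, open a new one.
a: 0a undefined. 0a->0: ok.
b: 0b undefined. 0b->0: no, a/bb meet in 0. Open state 1: 0b->1.
ba: 1a undefined. 1a->0: ok.
bb: 1b undefined. 1b->0: no, a/bb meet in 0. 1b->1: no, bbb/bb meet in 1. Open state 2: 1b->2.
bba: 2a undefined. 2a->0: ok.
bbb: 2b undefined. 2b->0: ok.
All examples now run through 3 states with every (state, symbol) defined. Accept strings end in {0,1}, Reject strings end in {2}; accept={0,1}.

states=3 start=0 accept={0,1} delta: 0a->0 0b->1 1a->0 1b->2 2a->0 2b->0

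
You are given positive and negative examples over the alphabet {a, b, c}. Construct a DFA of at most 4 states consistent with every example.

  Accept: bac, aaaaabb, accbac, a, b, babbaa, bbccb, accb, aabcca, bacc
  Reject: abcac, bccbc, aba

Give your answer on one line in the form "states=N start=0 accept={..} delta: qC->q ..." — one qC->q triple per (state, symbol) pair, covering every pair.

states=3 start=0 accept={0,1} delta: 0a->0 0b->1 0c->0 1a->2 1b->0 1c->2 2a->1 2b->0 2c->0

Fold the examples into a partial DFA from state 0: repeatedly fix the first undefined (state, symbol) met by the shortest-then-alphabetical prefix, trying targets in increasing order and rejecting any under which an Accept and a Reject string meet in one state with the same remainder; add a state when all current targets are rejected. Accepting states are where Accept strings end.
a: 0a undefined. 0a->0: ok.
b: 0b undefined. 0b->0: no, aaaaabb/aba meet in 0. Open state 1: 0b->1.
ac: 0c undefined. 0c->0: ok.
ba: 1a undefined. 1a->0: no, bac/aba meet in 0. 1a->1: no, b/aba meet in 1. Open state 2: 1a->2.
bb: 1b undefined. 1b->0: ok.
bc: 1c undefined. 1c->0: no, aaaaabb/abcac meet in 0. 1c->1: no, bac/abcac meet in 2 with "c" left. 1c->2: ok.
bab: 2b undefined. 2b->0: ok.
bac: 2c undefined. 2c->0: ok.
abca: 2a undefined. 2a->0: no, bac/abcac meet in 0. 2a->1: ok.
All examples now run through 3 states with every (state, symbol) defined. Accept strings end in {0,1}, Reject strings end in {2}; accept={0,1}.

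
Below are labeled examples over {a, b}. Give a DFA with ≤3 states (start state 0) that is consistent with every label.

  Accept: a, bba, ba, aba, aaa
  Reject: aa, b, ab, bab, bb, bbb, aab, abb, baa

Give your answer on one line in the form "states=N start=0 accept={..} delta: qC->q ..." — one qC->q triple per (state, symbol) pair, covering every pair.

Grow the machine one transition at a time. Run the examples from 0; the earliest place one falls off (shortest prefix, ties alphabetical) gets sent to the lowest-numbered state that keeps every Accept/Reject pair distinguishable — a pair clashes when both reach the same state with identical unread suffix — and to a fresh state only if none does.
a: 0a undefined. 0a->0: no, a/aa meet in 0. Open state 1: 0a->1.
b: 0b undefined. 0b->0: ok.
aa: 1a undefined. 1a->0: ok.
ab: 1b undefined. 1b->0: ok.
All examples now run through 2 states with every (state, symbol) defined. Accept strings end in {1}, Reject strings end in {0}; accept={1}.

states=2 start=0 accept={1} delta: 0a->1 0b->0 1a->0 1b->0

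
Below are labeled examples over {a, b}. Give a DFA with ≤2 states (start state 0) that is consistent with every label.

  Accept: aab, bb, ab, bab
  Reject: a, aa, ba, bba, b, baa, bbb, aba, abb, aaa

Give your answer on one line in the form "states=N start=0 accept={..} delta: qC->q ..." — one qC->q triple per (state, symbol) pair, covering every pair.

Grow the machine one transition at a time. Run the examples from 0; the earliest place one falls off (shortest prefix, ties alphabetical) gets sent to the lowest-numbered state that keeps every Accept/Reject pair distinguishable — a pair clashes when both reach the same state with identical unread suffix — and to a fresh state only if none does.
a: 0a undefined. 0a->0: no, aab/b meet in 0 with "b" left. Open state 1: 0a->1.
b: 0b undefined. 0b->0: no, bb/b meet in 0. 0b->1: ok.
aa: 1a undefined. 1a->0: no, aab/a meet in 1. 1a->1: ok.
ab: 1b undefined. 1b->0: ok.
All examples now run through 2 states with every (state, symbol) defined. Accept strings end in {0}, Reject strings end in {1}; accept={0}.

states=2 start=0 accept={0} delta: 0a->1 0b->1 1a->1 1b->0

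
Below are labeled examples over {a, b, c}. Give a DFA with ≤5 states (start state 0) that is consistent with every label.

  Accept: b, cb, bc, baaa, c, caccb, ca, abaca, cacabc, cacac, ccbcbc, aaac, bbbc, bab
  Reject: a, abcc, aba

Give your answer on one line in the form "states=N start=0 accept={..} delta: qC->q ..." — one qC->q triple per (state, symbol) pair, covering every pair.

states=4 start=0 accept={1,2} delta: 0a->0 0b->1 0c->2 1a->3 1b->0 1c->2 2a->1 2b->1 2c->0 3a->2 3b->1 3c->2

Fold the examples into a partial DFA from state 0: repeatedly fix the first undefined (state, symbol) met by the shortest-then-alphabetical prefix, trying targets in increasing order and rejecting any under which an Accept and a Reject string meet in one state with the same remainder; add a state when all current targets are rejected. Accepting states are where Accept strings end.
a: 0a undefined. 0a->0: ok.
b: 0b undefined. 0b->0: no, b/a meet in 0. Open state 1: 0b->1.
c: 0c undefined. 0c->0: no, c/a meet in 0. 0c->1: no, ca/aba meet in 1 with "a" left. Open state 2: 0c->2.
ba: 1a undefined. 1a->0: no, baaa/a meet in 0. 1a->1: no, b/aba meet in 1. 1a->2: no, c/aba meet in 2. Open state 3: 1a->3.
bb: 1b undefined. 1b->0: ok.
bc: 1c undefined. 1c->0: no, bc/a meet in 0. 1c->1: no, b/abcc meet in 1. 1c->2: ok.
ca: 2a undefined. 2a->0: no, ca/a meet in 0. 2a->1: ok.
cb: 2b undefined. 2b->0: no, cb/a meet in 0. 2b->1: ok.
cc: 2c undefined. 2c->0: ok.
baa: 3a undefined. 3a->0: no, baaa/a meet in 0. 3a->1: no, baaa/aba meet in 3. 3a->2: ok.
bab: 3b undefined. 3b->0: no, bab/a meet in 0. 3b->1: ok.
abac: 3c undefined. 3c->0: no, abaca/a meet in 0. 3c->1: no, abaca/aba meet in 3. 3c->2: ok.
All examples now run through 4 states with every (state, symbol) defined. Accept strings end in {1,2}, Reject strings end in {0,3}; accept={1,2}.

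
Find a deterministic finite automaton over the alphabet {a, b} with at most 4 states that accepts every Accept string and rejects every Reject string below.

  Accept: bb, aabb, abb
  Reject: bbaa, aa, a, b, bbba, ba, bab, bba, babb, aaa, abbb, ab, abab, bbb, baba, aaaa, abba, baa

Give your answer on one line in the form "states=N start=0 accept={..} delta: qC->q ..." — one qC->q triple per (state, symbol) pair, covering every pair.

states=4 start=0 accept={3} delta: 0a->0 0b->1 1a->2 1b->3 2a->0 2b->0 3a->0 3b->0

State merging on the prefix tree: take the shortest (then alphabetical) example prefix whose next move is undefined and point that move at state 0, else 1, else 2, ...; a target is out if some Accept/Reject pair would then sit in one state with the same input left (inseparable). If every existing state is out, open a new one.
a: 0a undefined. 0a->0: ok.
b: 0b undefined. 0b->0: no, bb/bbaa meet in 0. Open state 1: 0b->1.
ba: 1a undefined. 1a->0: no, bb/babb meet in 1 with "b" left. 1a->1: no, bb/bab meet in 1 with "b" left. Open state 2: 1a->2.
bb: 1b undefined. 1b->0: no, bb/bbaa meet in 0. 1b->1: no, bb/b meet in 1. 1b->2: no, bb/ba meet in 2. Open state 3: 1b->3.
baa: 2a undefined. 2a->0: ok.
bab: 2b undefined. 2b->0: ok.
bba: 3a undefined. 3a->0: ok.
bbb: 3b undefined. 3b->0: ok.
All examples now run through 4 states with every (state, symbol) defined. Accept strings end in {3}, Reject strings end in {0,1,2}; accept={3}.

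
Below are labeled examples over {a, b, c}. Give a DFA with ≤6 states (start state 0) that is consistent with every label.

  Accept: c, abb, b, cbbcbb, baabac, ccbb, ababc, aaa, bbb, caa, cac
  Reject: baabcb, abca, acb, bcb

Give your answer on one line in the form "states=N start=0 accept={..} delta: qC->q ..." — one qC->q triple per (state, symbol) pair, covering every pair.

Fold the examples into a partial DFA from state 0: repeatedly fix the first undefined (state, symbol) met by the shortest-then-alphabetical prefix, trying targets in increasing order and rejecting any under which an Accept and a Reject string meet in one state with the same remainder; add a state when all current targets are rejected. Accepting states are where Accept strings end.
a: 0a undefined. 0a->0: ok.
b: 0b undefined. 0b->0: ok.
c: 0c undefined. 0c->0: no, c/baabcb meet in 0. Open state 1: 0c->1.
ca: 1a undefined. 1a->0: no, abb/abca meet in 0. 1a->1: no, c/abca meet in 1. Open state 2: 1a->2.
cb: 1b undefined. 1b->0: no, abb/baabcb meet in 0. 1b->1: no, c/baabcb meet in 1. 1b->2: ok.
cc: 1c undefined. 1c->0: ok.
caa: 2a undefined. 2a->0: ok.
cac: 2c undefined. 2c->0: ok.
cbb: 2b undefined. 2b->0: ok.
All examples now run through 3 states with every (state, symbol) defined. Accept strings end in {0,1}, Reject strings end in {2}; accept={0,1}.

states=3 start=0 accept={0,1} delta: 0a->0 0b->0 0c->1 1a->2 1b->2 1c->0 2a->0 2b->0 2c->0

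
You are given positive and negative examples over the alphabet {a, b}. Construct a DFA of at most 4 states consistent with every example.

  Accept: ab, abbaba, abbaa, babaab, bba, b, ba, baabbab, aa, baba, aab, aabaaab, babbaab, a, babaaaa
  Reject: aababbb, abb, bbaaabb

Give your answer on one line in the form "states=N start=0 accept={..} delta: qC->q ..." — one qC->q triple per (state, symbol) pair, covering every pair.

Fold the examples into a partial DFA from state 0: repeatedly fix the first undefined (state, symbol) met by the shortest-then-alphabetical prefix, trying targets in increasing order and rejecting any under which an Accept and a Reject string meet in one state with the same remainder; add a state when all current targets are rejected. Accepting states are where Accept strings end.
a: 0a undefined. 0a->0: ok.
b: 0b undefined. 0b->0: no, ab/aababbb meet in 0. Open state 1: 0b->1.
ba: 1a undefined. 1a->0: ok.
bb: 1b undefined. 1b->0: no, ab/aababbb meet in 1. 1b->1: no, ab/aababbb meet in 1. Open state 2: 1b->2.
bba: 2a undefined. 2a->0: ok.
aababbb: 2b undefined. 2b->0: no, abbaba/aababbb meet in 0. 2b->1: no, ab/aababbb meet in 1. 2b->2: ok.
All examples now run through 3 states with every (state, symbol) defined. Accept strings end in {0,1}, Reject strings end in {2}; accept={0,1}.

states=3 start=0 accept={0,1} delta: 0a->0 0b->1 1a->0 1b->2 2a->0 2b->2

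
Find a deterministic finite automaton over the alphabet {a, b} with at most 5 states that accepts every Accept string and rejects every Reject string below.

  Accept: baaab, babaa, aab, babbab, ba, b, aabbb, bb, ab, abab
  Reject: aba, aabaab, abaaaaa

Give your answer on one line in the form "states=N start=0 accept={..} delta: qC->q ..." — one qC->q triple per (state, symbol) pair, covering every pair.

State merging on the prefix tree: take the shortest (then alphabetical) example prefix whose next move is undefined and point that move at state 0, else 1, else 2, ...; a target is out if some Accept/Reject pair would then sit in one state with the same input left (inseparable). If every existing state is out, open a new one.
a: 0a undefined. 0a->0: no, ba/aba meet in 0 with "ba" left. Open state 1: 0a->1.
b: 0b undefined. 0b->0: ok.
aa: 1a undefined. 1a->0: no, aab/aabaab meet in 0. 1a->1: ok.
ab: 1b undefined. 1b->0: no, baaab/aabaab meet in 0. 1b->1: no, baaab/aba meet in 1. Open state 2: 1b->2.
aba: 2a undefined. 2a->0: no, baaab/aabaab meet in 2. 2a->1: no, baaab/aabaab meet in 2. 2a->2: no, baaab/aba meet in 2. Open state 3: 2a->3.
aabb: 2b undefined. 2b->0: ok.
abaa: 3a undefined. 3a->0: no, babaa/aabaab meet in 0. 3a->1: no, baaab/aabaab meet in 2. 3a->2: no, b/aabaab meet in 0. 3a->3: no, babaa/aba meet in 3. Open state 4: 3a->4.
abab: 3b undefined. 3b->0: ok.
abaaa: 4a undefined. 4a->0: no, ba/abaaaaa meet in 1. 4a->1: no, ba/abaaaaa meet in 1. 4a->2: no, babaa/abaaaaa meet in 4. 4a->3: ok.
aabaab: 4b undefined. 4b->0: no, b/aabaab meet in 0. 4b->1: no, ba/aabaab meet in 1. 4b->2: no, baaab/aabaab meet in 2. 4b->3: ok.
All examples now run through 5 states with every (state, symbol) defined. Accept strings end in {0,1,2,4}, Reject strings end in {3}; accept={0,1,2,4}.

states=5 start=0 accept={0,1,2,4} delta: 0a->1 0b->0 1a->1 1b->2 2a->3 2b->0 3a->4 3b->0 4a->3 4b->3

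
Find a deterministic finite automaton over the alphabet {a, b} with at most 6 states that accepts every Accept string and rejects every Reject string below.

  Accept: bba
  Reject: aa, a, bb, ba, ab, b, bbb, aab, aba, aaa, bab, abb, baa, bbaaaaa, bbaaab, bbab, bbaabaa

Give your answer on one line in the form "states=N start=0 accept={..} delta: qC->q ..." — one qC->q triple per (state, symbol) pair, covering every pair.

states=4 start=0 accept={3} delta: 0a->0 0b->1 1a->0 1b->2 2a->3 2b->0 3a->0 3b->0

State merging on the prefix tree: take the shortest (then alphabetical) example prefix whose next move is undefined and point that move at state 0, else 1, else 2, ...; a target is out if some Accept/Reject pair would then sit in one state with the same input left (inseparable). If every existing state is out, open a new one.
a: 0a undefined. 0a->0: ok.
b: 0b undefined. 0b->0: no, bba/aa meet in 0. Open state 1: 0b->1.
ba: 1a undefined. 1a->0: ok.
bb: 1b undefined. 1b->0: no, bba/aa meet in 0. 1b->1: no, bba/aa meet in 0. Open state 2: 1b->2.
bba: 2a undefined. 2a->0: no, bba/aa meet in 0. 2a->1: no, bba/ab meet in 1. 2a->2: no, bba/bb meet in 2. Open state 3: 2a->3.
bbb: 2b undefined. 2b->0: ok.
bbaa: 3a undefined. 3a->0: ok.
bbab: 3b undefined. 3b->0: ok.
All examples now run through 4 states with every (state, symbol) defined. Accept strings end in {3}, Reject strings end in {0,1,2}; accept={3}.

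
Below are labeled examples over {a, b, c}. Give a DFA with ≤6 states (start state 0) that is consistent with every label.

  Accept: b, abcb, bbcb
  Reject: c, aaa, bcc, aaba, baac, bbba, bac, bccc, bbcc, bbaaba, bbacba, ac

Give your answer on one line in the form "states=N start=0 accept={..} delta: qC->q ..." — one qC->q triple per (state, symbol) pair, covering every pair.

states=2 start=0 accept={1} delta: 0a->0 0b->1 0c->0 1a->0 1b->0 1c->0

Grow the machine one transition at a time. Run the examples from 0; the earliest place one falls off (shortest prefix, ties alphabetical) gets sent to the lowest-numbered state that keeps every Accept/Reject pair distinguishable — a pair clashes when both reach the same state with identical unread suffix — and to a fresh state only if none does.
a: 0a undefined. 0a->0: ok.
b: 0b undefined. 0b->0: no, b/aaa meet in 0. Open state 1: 0b->1.
c: 0c undefined. 0c->0: ok.
ba: 1a undefined. 1a->0: ok.
bb: 1b undefined. 1b->0: ok.
bc: 1c undefined. 1c->0: ok.
All examples now run through 2 states with every (state, symbol) defined. Accept strings end in {1}, Reject strings end in {0}; accept={1}.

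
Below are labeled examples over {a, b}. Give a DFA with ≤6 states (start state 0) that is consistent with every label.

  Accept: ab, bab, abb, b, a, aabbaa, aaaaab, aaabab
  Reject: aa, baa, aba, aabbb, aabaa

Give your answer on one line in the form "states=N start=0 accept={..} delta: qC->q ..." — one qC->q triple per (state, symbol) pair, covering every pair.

Grow the machine one transition at a time. Run the examples from 0; the earliest place one falls off (shortest prefix, ties alphabetical) gets sent to the lowest-numbered state that keeps every Accept/Reject pair distinguishable — a pair clashes when both reach the same state with identical unread suffix — and to a fresh state only if none does.
a: 0a undefined. 0a->0: no, a/aa meet in 0. Open state 1: 0a->1.
b: 0b undefined. 0b->0: ok.
aa: 1a undefined. 1a->0: no, b/aa meet in 0. 1a->1: no, a/aa meet in 1. Open state 2: 1a->2.
ab: 1b undefined. 1b->0: no, a/aba meet in 1. 1b->1: ok.
aaa: 2a undefined. 2a->0: ok.
aab: 2b undefined. 2b->0: no, b/aabbb meet in 0. 2b->1: no, ab/aabbb meet in 1. 2b->2: no, ab/aabaa meet in 1. Open state 3: 2b->3.
aaba: 3a undefined. 3a->0: no, ab/aabaa meet in 1. 3a->1: ok.
aabb: 3b undefined. 3b->0: no, b/aabbb meet in 0. 3b->1: no, ab/aabbb meet in 1. 3b->2: no, aaaaab/aabbb meet in 3. 3b->3: no, aabbaa/aa meet in 2. Open state 4: 3b->4.
aabba: 4a undefined. 4a->0: ok.
aabbb: 4b undefined. 4b->0: no, b/aabbb meet in 0. 4b->1: no, ab/aabbb meet in 1. 4b->2: ok.
All examples now run through 5 states with every (state, symbol) defined. Accept strings end in {0,1,3}, Reject strings end in {2}; accept={0,1,3}.

states=5 start=0 accept={0,1,3} delta: 0a->1 0b->0 1a->2 1b->1 2a->0 2b->3 3a->1 3b->4 4a->0 4b->2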